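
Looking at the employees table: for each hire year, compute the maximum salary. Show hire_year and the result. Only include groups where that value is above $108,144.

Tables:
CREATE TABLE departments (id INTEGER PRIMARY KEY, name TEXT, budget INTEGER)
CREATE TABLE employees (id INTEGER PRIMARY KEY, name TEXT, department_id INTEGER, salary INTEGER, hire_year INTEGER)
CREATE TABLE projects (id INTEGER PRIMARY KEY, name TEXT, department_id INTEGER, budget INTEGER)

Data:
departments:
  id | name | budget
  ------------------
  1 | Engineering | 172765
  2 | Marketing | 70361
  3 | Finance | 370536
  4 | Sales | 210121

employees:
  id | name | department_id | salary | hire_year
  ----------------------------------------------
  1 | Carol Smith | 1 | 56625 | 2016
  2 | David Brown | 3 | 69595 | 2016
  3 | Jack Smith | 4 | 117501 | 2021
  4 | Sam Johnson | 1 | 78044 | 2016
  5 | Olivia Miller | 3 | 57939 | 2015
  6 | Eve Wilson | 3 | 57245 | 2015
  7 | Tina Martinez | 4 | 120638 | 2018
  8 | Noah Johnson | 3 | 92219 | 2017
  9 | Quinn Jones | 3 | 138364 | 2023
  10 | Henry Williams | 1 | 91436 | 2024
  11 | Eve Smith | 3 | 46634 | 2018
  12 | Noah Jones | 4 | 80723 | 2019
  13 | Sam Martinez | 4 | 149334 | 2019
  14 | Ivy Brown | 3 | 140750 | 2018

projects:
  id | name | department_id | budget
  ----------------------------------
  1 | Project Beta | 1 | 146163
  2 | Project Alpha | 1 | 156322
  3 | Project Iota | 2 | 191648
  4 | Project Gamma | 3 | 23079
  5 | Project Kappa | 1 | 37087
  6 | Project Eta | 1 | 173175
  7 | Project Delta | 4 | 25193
SELECT hire_year, MAX(salary) AS max_salary FROM employees GROUP BY hire_year HAVING MAX(salary) > 108144

Execution result:
hire_year | max_salary
2018 | 140750
2019 | 149334
2021 | 117501
2023 | 138364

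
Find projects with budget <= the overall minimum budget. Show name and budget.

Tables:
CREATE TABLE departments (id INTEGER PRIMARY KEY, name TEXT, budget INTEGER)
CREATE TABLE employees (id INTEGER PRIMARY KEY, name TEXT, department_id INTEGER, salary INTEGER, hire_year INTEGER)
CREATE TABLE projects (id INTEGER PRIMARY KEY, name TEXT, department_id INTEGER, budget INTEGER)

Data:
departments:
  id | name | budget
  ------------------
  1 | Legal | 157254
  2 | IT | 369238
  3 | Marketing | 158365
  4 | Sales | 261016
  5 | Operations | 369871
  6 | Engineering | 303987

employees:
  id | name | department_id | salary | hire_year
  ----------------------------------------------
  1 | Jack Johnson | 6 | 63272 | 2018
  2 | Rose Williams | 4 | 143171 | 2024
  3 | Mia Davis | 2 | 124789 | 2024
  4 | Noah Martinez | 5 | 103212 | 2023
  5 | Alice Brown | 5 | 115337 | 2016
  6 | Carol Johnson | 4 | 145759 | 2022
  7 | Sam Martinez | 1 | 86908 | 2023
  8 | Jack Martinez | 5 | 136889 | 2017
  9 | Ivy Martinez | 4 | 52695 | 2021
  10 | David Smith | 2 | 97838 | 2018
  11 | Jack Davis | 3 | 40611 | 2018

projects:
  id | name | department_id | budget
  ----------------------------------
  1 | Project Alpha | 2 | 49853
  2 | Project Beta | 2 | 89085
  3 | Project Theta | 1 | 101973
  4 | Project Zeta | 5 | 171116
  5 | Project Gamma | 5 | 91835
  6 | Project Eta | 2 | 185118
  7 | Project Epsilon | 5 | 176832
SELECT name, budget FROM projects WHERE budget <= (SELECT MIN(budget) FROM projects)

Execution result:
name | budget
Project Alpha | 49853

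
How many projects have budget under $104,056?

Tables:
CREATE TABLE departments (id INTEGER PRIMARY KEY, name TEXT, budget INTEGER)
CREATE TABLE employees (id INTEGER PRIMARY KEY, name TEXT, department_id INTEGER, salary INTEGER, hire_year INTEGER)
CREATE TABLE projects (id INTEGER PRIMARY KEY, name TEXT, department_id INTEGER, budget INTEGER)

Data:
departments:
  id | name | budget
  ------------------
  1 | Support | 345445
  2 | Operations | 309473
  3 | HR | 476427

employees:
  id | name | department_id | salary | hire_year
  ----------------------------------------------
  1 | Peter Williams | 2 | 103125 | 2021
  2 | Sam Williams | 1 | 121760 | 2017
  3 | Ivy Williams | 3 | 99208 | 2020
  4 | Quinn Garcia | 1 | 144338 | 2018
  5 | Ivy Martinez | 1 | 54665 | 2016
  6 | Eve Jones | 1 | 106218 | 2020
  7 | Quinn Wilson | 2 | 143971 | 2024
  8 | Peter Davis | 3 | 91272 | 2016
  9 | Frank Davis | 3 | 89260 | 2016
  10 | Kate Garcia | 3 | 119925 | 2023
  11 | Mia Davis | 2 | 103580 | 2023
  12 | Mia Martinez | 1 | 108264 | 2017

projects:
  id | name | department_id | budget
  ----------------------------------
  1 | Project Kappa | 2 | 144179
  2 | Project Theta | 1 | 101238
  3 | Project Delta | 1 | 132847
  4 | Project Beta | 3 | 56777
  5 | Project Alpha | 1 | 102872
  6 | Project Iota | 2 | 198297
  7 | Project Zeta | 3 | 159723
SELECT COUNT(*) FROM projects WHERE budget < 104056

Execution result:
3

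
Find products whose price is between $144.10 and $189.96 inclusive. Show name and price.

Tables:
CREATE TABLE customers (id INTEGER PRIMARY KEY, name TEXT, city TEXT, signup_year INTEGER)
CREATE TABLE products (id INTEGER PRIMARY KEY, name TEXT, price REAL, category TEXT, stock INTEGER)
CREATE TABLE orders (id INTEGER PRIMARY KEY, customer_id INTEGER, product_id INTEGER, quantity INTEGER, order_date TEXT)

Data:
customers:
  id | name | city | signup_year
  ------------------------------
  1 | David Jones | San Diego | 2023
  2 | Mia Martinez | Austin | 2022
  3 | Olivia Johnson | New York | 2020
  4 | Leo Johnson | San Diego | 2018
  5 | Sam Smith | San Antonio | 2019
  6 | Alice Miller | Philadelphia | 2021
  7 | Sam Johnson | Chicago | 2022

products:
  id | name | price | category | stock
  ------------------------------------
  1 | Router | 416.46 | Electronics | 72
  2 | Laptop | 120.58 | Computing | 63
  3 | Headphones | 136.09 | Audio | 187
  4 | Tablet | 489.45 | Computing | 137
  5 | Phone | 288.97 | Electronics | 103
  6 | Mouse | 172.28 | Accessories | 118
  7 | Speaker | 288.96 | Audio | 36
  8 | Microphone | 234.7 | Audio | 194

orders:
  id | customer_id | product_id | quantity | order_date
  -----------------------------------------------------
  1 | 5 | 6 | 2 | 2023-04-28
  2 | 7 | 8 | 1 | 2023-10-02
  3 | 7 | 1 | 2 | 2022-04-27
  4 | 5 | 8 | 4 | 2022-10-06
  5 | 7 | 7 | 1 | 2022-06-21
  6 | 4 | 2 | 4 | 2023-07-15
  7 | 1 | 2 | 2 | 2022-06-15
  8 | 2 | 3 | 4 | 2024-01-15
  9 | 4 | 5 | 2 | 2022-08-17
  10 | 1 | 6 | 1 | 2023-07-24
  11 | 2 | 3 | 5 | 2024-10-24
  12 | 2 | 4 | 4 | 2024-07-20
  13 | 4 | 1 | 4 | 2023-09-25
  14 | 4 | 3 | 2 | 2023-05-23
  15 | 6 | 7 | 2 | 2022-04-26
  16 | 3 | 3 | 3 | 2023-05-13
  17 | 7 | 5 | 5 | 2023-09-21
SELECT name, price FROM products WHERE price BETWEEN 144.1 AND 189.96

Execution result:
name | price
Mouse | 172.28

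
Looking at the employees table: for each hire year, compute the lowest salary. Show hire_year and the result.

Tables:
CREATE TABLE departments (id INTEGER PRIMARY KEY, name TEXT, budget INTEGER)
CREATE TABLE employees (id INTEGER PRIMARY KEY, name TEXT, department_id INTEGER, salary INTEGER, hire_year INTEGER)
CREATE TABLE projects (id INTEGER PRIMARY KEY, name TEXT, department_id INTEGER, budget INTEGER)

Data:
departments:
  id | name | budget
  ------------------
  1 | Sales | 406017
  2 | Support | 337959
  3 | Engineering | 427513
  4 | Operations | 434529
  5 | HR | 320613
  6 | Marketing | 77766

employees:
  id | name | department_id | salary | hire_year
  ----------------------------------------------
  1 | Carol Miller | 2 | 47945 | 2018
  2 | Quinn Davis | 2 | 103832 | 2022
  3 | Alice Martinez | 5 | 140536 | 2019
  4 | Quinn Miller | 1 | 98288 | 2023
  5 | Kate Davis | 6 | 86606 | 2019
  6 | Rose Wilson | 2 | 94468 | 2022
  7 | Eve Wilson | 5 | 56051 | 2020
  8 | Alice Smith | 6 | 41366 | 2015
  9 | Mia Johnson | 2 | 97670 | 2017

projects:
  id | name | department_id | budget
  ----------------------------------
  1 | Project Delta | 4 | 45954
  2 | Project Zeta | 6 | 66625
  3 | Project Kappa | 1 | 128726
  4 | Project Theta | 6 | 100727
SELECT hire_year, MIN(salary) AS min_salary FROM employees GROUP BY hire_year

Execution result:
hire_year | min_salary
2015 | 41366
2017 | 97670
2018 | 47945
2019 | 86606
2020 | 56051
2022 | 94468
2023 | 98288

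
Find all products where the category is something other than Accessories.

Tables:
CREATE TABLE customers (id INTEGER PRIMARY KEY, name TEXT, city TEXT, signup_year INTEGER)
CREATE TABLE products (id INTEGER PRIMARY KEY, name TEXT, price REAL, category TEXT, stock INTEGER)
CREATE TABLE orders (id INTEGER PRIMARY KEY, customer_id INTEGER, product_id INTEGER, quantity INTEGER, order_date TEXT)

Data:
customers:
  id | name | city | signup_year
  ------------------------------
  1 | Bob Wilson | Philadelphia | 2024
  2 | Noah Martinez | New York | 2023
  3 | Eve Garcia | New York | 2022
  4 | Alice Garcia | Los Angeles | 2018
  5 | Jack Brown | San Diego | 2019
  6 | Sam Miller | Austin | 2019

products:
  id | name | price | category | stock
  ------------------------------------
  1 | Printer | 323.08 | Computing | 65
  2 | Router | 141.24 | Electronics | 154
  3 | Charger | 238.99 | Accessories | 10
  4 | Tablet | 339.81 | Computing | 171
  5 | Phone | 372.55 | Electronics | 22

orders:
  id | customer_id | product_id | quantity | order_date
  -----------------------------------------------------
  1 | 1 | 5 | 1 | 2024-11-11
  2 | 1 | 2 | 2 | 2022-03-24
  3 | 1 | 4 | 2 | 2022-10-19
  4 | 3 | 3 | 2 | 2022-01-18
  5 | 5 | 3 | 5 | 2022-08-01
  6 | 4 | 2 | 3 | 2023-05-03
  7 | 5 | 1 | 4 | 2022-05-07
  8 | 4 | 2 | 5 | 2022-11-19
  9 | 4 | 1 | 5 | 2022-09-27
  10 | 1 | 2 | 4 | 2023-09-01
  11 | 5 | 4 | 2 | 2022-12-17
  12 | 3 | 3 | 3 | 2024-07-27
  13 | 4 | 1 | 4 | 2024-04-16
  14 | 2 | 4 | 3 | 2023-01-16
SELECT name, category FROM products WHERE category <> 'Accessories'

Execution result:
name | category
Printer | Computing
Router | Electronics
Tablet | Computing
Phone | Electronics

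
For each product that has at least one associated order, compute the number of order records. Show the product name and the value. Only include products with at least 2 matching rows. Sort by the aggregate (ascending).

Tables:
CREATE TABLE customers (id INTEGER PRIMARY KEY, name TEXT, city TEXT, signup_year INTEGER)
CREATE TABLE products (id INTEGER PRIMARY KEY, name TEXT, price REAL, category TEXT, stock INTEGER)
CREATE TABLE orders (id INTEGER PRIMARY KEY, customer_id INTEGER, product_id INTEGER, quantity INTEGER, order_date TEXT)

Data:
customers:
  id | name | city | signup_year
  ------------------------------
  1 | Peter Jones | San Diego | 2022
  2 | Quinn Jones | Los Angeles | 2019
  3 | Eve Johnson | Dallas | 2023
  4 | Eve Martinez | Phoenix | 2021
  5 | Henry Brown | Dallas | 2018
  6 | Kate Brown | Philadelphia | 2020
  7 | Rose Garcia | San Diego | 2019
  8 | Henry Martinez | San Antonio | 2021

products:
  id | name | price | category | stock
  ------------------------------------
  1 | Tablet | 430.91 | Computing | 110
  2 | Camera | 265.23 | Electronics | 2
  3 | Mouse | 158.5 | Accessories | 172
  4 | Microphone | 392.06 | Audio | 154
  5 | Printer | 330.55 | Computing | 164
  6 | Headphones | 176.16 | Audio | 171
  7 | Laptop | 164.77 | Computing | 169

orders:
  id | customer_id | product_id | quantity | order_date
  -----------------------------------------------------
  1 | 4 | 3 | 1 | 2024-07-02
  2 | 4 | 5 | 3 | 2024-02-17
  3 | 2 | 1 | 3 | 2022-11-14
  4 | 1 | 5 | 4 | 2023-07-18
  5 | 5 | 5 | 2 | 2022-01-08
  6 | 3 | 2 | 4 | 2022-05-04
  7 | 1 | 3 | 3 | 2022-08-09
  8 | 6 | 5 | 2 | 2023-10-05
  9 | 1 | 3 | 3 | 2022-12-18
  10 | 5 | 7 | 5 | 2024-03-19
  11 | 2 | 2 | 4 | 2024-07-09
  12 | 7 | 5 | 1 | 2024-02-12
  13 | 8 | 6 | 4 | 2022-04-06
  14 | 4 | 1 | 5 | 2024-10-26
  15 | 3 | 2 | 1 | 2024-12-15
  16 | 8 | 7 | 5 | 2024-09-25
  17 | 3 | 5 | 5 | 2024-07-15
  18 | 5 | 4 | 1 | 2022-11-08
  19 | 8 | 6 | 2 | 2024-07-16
SELECT p.name, COUNT(*) AS n FROM orders c JOIN products p ON c.product_id = p.id GROUP BY p.id, p.name HAVING COUNT(*) >= 2 ORDER BY n ASC

Execution result:
name | n
Tablet | 2
Headphones | 2
Laptop | 2
Camera | 3
Mouse | 3
Printer | 6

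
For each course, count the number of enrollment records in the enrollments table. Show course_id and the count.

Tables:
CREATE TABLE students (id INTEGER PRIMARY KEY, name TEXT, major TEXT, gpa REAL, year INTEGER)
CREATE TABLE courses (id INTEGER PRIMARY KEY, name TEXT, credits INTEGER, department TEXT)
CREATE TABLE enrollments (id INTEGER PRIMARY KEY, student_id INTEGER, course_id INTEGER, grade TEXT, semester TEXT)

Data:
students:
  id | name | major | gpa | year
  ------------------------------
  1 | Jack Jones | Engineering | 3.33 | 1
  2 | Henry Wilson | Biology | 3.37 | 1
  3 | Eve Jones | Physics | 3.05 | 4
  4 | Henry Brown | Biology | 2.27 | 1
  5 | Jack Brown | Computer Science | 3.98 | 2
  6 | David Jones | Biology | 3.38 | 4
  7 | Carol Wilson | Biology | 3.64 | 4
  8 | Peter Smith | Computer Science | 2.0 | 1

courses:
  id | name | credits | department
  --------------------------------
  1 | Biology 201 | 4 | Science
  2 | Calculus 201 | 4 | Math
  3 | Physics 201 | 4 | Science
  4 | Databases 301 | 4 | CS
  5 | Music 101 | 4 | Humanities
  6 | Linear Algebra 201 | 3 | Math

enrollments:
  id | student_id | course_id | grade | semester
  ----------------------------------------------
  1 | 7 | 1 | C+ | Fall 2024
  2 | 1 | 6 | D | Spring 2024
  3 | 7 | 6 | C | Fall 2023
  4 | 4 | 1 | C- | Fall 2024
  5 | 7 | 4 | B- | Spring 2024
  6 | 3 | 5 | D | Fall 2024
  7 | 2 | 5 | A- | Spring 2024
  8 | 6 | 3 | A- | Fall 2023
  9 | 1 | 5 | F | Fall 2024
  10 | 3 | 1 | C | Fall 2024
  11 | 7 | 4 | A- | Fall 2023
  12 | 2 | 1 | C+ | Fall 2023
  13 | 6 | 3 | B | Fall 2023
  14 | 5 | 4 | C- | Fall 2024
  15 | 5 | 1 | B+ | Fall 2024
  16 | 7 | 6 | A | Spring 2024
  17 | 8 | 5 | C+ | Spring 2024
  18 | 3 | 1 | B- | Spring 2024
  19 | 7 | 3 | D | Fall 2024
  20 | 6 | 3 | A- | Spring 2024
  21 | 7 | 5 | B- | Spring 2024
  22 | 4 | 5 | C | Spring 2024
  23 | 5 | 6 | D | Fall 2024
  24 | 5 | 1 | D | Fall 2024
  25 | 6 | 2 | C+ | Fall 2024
SELECT course_id, COUNT(*) AS enrollment_count FROM enrollments GROUP BY course_id

Execution result:
course_id | enrollment_count
1 | 7
2 | 1
3 | 4
4 | 3
5 | 6
6 | 4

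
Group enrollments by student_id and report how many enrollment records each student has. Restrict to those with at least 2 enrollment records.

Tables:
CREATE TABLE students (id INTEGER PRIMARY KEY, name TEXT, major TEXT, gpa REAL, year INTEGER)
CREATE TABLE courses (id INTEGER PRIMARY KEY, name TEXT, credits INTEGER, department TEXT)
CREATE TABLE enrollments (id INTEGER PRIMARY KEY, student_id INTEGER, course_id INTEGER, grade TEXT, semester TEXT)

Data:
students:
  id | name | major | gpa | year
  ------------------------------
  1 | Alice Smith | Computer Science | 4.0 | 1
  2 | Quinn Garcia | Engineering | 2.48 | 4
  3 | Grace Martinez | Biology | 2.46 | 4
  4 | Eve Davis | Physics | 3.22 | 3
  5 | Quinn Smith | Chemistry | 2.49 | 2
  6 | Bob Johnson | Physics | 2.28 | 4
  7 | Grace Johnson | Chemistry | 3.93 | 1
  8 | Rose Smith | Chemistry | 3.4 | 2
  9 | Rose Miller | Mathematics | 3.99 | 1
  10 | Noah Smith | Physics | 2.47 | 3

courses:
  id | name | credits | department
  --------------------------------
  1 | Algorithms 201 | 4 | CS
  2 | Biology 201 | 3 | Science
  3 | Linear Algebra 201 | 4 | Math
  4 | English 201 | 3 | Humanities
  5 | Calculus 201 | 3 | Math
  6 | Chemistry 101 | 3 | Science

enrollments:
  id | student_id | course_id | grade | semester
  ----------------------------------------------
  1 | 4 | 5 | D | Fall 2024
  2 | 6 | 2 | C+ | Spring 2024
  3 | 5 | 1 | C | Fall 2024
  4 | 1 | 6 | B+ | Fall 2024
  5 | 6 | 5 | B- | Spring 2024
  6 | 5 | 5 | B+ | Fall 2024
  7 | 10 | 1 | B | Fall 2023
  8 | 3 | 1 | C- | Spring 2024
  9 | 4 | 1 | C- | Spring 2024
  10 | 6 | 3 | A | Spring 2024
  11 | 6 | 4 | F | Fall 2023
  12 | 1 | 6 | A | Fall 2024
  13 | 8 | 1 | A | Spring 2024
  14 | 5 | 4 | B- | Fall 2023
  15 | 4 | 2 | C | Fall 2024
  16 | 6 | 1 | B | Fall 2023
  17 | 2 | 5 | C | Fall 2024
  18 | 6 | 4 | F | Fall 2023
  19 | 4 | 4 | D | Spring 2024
SELECT student_id, COUNT(*) AS enrollment_count FROM enrollments GROUP BY student_id HAVING COUNT(*) >= 2

Execution result:
student_id | enrollment_count
1 | 2
4 | 4
5 | 3
6 | 6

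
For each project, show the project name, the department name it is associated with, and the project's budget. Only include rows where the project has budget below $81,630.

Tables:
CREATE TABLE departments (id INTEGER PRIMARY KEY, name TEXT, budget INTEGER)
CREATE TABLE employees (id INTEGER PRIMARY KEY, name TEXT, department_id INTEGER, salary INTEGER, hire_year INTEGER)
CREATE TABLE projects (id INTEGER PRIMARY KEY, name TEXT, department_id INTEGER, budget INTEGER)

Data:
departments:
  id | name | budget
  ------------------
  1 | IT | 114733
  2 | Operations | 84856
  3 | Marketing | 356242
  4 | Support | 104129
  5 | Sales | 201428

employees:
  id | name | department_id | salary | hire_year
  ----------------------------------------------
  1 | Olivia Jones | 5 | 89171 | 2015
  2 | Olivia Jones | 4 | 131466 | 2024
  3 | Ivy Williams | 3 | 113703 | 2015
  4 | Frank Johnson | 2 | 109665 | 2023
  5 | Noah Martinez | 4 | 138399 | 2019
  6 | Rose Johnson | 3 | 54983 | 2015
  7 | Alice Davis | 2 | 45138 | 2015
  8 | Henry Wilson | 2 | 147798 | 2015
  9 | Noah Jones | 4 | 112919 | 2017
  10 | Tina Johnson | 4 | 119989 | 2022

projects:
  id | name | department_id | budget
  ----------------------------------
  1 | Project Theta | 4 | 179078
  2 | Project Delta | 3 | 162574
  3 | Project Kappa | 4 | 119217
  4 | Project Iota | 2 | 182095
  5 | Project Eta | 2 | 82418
SELECT c.name, p.name AS department, c.budget FROM projects c JOIN departments p ON c.department_id = p.id WHERE c.budget < 81630

Execution result:
(no rows)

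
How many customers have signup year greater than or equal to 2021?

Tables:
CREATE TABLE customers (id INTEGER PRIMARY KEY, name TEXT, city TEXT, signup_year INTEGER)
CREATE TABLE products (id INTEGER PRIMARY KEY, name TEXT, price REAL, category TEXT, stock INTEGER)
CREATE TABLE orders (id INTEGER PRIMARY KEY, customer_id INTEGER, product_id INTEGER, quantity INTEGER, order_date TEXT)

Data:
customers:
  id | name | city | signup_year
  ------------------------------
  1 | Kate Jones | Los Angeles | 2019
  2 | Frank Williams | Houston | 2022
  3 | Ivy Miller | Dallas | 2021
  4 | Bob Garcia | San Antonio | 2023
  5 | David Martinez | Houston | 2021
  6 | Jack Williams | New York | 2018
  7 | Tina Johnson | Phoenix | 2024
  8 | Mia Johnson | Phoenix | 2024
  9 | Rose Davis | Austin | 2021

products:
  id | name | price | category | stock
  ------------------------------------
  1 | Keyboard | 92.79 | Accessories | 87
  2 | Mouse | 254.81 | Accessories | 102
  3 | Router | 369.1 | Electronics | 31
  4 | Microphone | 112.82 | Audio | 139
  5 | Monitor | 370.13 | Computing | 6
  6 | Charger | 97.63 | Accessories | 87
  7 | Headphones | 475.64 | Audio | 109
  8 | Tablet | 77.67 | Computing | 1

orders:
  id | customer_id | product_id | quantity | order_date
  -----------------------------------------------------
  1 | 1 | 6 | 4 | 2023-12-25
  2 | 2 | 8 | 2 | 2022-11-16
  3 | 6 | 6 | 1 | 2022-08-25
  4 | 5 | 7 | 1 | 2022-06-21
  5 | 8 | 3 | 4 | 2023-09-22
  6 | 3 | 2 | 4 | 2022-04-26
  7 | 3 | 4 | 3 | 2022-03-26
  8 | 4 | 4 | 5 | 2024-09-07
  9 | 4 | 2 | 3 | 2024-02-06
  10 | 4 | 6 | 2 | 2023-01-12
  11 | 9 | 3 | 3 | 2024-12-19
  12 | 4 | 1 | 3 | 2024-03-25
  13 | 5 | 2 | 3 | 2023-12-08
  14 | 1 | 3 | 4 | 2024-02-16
SELECT COUNT(*) FROM customers WHERE signup_year >= 2021

Execution result:
7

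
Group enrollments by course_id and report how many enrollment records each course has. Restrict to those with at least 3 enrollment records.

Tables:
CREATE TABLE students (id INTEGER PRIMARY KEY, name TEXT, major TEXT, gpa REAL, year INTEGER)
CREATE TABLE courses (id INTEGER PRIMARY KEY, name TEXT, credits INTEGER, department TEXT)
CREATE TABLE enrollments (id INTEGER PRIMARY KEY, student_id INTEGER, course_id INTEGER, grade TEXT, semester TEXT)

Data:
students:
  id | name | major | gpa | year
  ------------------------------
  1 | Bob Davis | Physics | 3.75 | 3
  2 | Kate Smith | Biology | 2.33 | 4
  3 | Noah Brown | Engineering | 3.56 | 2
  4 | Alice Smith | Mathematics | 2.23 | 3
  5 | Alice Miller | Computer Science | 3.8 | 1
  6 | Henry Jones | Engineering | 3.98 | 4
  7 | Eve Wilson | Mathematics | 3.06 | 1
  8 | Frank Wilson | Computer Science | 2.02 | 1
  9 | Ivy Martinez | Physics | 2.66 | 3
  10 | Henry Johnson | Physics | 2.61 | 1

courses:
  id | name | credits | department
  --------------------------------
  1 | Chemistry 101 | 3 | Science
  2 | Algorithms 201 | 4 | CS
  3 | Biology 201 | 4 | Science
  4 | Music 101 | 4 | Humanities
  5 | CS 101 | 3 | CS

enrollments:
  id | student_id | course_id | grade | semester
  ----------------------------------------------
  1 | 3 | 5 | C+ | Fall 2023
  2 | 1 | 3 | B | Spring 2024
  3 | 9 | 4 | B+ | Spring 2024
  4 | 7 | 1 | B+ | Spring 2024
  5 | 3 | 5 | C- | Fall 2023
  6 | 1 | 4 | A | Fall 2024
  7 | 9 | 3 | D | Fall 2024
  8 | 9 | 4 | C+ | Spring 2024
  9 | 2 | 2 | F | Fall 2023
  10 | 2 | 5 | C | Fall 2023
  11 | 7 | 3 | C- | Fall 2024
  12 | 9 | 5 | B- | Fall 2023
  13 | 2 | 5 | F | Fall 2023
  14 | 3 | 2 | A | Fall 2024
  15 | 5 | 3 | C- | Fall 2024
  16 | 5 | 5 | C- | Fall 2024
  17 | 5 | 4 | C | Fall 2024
SELECT course_id, COUNT(*) AS enrollment_count FROM enrollments GROUP BY course_id HAVING COUNT(*) >= 3

Execution result:
course_id | enrollment_count
3 | 4
4 | 4
5 | 6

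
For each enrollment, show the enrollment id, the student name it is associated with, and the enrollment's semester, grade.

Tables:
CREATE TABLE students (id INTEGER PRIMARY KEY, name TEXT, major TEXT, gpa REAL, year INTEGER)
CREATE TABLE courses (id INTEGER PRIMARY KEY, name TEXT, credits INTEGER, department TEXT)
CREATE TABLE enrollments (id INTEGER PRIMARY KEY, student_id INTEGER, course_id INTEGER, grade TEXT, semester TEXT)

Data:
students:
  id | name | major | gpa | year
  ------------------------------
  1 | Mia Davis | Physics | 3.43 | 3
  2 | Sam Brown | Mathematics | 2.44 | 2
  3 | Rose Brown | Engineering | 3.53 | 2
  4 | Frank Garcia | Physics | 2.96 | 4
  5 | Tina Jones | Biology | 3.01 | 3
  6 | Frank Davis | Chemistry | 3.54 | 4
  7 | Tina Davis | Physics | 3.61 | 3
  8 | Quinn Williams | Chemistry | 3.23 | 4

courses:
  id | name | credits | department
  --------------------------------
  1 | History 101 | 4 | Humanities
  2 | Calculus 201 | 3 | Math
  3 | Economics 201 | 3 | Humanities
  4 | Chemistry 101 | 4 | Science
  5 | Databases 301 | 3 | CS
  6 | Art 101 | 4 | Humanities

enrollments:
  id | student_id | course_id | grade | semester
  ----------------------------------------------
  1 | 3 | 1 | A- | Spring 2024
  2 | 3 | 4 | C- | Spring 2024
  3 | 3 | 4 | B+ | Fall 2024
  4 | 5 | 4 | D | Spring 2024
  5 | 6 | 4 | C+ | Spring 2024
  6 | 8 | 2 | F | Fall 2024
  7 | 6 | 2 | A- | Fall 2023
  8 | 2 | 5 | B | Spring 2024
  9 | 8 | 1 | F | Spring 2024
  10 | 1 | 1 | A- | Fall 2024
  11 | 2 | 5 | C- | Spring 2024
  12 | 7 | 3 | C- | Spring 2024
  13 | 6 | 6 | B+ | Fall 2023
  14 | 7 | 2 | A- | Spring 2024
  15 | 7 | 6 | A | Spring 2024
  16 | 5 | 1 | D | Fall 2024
SELECT c.id, p.name AS student, c.semester, c.grade FROM enrollments c JOIN students p ON c.student_id = p.id

Execution result:
id | student | semester | grade
1 | Rose Brown | Spring 2024 | A-
2 | Rose Brown | Spring 2024 | C-
3 | Rose Brown | Fall 2024 | B+
4 | Tina Jones | Spring 2024 | D
5 | Frank Davis | Spring 2024 | C+
6 | Quinn Williams | Fall 2024 | F
7 | Frank Davis | Fall 2023 | A-
8 | Sam Brown | Spring 2024 | B
9 | Quinn Williams | Spring 2024 | F
10 | Mia Davis | Fall 2024 | A-
11 | Sam Brown | Spring 2024 | C-
12 | Tina Davis | Spring 2024 | C-
13 | Frank Davis | Fall 2023 | B+
14 | Tina Davis | Spring 2024 | A-
15 | Tina Davis | Spring 2024 | A
16 | Tina Jones | Fall 2024 | D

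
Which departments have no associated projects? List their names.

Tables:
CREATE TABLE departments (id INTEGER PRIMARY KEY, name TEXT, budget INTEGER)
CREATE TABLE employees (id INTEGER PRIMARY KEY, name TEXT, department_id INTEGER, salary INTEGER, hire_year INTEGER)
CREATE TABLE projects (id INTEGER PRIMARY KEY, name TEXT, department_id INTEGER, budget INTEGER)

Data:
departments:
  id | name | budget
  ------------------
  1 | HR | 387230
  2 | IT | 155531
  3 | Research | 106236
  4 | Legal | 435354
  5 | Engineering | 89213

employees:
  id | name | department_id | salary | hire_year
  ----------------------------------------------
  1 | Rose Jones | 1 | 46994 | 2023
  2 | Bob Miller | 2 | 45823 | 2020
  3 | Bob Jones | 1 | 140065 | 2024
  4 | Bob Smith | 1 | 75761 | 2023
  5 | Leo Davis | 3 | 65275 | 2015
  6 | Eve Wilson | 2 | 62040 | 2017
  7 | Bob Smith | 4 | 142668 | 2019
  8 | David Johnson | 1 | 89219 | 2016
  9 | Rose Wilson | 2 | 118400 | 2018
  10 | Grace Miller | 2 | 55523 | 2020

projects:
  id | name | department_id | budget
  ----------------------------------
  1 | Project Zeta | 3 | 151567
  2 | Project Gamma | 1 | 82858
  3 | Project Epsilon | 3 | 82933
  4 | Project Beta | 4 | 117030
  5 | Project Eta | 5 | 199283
SELECT p.name FROM departments p LEFT JOIN projects c ON c.department_id = p.id WHERE c.id IS NULL

Execution result:
IT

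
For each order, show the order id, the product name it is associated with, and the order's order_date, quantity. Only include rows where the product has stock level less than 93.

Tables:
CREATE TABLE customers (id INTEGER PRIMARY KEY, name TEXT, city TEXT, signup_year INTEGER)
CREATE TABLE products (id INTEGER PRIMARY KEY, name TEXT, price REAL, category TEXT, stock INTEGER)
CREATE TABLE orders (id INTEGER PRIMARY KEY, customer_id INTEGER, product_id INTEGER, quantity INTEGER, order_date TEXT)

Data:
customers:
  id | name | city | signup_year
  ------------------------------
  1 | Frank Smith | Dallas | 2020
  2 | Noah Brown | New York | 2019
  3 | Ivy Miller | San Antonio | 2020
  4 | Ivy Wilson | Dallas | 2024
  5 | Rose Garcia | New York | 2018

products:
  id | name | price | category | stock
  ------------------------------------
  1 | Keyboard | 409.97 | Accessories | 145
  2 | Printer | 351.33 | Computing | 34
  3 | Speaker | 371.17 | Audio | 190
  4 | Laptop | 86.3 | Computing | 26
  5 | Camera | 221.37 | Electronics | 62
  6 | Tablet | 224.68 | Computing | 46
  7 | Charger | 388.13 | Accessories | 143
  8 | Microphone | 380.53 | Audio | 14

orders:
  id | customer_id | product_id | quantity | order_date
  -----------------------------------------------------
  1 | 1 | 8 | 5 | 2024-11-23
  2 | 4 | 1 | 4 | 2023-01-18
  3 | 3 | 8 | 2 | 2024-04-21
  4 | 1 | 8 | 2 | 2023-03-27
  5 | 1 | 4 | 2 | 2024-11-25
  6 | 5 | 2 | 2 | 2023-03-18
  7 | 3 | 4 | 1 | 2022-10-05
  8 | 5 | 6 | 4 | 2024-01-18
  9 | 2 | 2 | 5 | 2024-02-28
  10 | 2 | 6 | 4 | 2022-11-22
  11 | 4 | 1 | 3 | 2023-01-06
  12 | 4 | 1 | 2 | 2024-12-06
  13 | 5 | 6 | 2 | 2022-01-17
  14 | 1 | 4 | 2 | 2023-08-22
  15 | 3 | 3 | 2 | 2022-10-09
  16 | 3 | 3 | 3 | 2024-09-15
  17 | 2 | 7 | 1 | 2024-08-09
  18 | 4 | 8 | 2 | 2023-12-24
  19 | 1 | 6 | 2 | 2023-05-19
SELECT c.id, p.name AS product, c.order_date, c.quantity FROM orders c JOIN products p ON c.product_id = p.id WHERE p.stock < 93

Execution result:
id | product | order_date | quantity
1 | Microphone | 2024-11-23 | 5
3 | Microphone | 2024-04-21 | 2
4 | Microphone | 2023-03-27 | 2
5 | Laptop | 2024-11-25 | 2
6 | Printer | 2023-03-18 | 2
7 | Laptop | 2022-10-05 | 1
8 | Tablet | 2024-01-18 | 4
9 | Printer | 2024-02-28 | 5
10 | Tablet | 2022-11-22 | 4
13 | Tablet | 2022-01-17 | 2
14 | Laptop | 2023-08-22 | 2
18 | Microphone | 2023-12-24 | 2
19 | Tablet | 2023-05-19 | 2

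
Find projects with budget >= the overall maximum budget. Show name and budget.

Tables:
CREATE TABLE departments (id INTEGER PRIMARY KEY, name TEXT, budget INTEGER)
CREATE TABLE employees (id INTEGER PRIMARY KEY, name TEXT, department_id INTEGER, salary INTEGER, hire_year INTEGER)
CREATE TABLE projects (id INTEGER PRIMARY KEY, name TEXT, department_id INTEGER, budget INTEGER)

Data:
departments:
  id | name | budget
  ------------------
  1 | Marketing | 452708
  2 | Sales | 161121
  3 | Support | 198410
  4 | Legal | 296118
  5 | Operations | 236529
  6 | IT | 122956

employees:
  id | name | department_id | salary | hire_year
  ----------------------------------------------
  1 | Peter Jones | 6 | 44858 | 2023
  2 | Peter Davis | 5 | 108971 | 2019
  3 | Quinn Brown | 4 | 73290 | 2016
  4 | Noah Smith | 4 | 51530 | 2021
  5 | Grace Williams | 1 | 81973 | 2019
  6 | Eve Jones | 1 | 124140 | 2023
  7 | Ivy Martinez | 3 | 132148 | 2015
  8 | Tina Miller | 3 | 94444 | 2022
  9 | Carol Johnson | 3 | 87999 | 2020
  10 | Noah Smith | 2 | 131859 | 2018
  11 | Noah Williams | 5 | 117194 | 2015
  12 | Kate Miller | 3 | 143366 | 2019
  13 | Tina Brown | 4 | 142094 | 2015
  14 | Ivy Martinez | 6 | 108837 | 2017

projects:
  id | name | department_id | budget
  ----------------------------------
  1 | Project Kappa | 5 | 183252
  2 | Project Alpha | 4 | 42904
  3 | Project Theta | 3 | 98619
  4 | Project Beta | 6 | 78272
SELECT name, budget FROM projects WHERE budget >= (SELECT MAX(budget) FROM projects)

Execution result:
name | budget
Project Kappa | 183252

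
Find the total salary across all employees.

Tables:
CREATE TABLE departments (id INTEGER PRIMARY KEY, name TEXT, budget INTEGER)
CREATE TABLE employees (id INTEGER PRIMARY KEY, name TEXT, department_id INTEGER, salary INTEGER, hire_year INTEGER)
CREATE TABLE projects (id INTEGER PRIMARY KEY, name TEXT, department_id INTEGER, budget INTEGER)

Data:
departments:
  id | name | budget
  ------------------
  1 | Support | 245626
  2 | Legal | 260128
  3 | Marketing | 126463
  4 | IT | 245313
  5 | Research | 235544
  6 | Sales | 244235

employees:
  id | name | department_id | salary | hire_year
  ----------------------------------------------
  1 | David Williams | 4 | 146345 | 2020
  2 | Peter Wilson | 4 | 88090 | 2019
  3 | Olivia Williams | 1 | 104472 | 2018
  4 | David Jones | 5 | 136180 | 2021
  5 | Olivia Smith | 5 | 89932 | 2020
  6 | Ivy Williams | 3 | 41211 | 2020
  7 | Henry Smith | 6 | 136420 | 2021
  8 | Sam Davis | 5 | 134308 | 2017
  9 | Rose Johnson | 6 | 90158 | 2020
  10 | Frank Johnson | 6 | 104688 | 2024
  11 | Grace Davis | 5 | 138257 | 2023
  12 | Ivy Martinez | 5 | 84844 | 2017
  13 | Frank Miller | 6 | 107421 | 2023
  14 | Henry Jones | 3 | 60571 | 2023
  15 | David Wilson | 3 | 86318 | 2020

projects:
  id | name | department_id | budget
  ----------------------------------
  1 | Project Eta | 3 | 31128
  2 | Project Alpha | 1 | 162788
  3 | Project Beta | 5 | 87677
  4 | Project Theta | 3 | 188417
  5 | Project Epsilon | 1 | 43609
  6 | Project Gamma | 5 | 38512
SELECT SUM(salary) FROM employees

Execution result:
1549215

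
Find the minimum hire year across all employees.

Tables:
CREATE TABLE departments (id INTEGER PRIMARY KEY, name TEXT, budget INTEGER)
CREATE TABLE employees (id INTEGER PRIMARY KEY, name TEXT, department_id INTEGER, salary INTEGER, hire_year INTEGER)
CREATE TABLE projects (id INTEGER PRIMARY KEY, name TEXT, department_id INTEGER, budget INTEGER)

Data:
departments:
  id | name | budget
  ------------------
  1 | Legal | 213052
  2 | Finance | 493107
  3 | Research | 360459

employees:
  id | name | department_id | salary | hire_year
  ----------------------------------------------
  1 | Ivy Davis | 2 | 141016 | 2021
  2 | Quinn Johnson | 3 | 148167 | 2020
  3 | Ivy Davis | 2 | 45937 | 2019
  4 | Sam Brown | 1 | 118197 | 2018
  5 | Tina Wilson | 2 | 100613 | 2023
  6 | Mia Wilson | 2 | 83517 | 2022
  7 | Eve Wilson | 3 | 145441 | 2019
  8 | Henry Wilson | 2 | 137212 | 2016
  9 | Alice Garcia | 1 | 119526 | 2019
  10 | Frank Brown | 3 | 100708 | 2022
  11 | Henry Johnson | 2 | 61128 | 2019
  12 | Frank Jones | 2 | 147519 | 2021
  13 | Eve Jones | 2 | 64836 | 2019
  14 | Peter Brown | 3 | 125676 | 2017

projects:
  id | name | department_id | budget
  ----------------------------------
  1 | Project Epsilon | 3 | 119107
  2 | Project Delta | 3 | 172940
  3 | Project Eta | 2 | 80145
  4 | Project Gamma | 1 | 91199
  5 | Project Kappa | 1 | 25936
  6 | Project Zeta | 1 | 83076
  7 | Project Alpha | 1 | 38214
SELECT MIN(hire_year) FROM employees

Execution result:
2016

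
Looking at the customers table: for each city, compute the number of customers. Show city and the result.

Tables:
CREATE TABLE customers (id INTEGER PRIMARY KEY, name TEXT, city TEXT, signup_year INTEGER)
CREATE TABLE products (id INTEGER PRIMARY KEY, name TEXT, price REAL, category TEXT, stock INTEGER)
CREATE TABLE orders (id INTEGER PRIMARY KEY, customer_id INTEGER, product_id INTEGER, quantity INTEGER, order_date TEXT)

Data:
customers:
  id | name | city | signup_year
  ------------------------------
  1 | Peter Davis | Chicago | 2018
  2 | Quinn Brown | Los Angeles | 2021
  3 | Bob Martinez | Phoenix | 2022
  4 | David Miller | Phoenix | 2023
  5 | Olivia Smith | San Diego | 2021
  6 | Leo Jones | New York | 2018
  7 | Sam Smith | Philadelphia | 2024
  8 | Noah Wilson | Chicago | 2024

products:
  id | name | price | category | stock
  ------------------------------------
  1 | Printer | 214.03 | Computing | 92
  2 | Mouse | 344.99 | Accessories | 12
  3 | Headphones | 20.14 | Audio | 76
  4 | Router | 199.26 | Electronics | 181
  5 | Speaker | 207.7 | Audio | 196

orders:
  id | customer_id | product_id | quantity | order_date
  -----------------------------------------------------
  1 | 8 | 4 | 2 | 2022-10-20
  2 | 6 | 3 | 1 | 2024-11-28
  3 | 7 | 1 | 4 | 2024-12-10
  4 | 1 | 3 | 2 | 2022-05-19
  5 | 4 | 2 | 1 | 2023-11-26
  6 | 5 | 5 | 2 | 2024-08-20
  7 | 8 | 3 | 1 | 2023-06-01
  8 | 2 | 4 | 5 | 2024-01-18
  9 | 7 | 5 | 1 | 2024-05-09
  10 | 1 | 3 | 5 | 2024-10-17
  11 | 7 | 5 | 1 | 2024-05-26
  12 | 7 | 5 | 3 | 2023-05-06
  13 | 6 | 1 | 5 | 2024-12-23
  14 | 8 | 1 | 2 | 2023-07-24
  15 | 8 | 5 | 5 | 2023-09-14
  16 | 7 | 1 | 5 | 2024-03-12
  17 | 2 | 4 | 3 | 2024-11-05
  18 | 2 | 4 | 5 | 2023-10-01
SELECT city, COUNT(*) AS n FROM customers GROUP BY city

Execution result:
city | n
Chicago | 2
Los Angeles | 1
New York | 1
Philadelphia | 1
Phoenix | 2
San Diego | 1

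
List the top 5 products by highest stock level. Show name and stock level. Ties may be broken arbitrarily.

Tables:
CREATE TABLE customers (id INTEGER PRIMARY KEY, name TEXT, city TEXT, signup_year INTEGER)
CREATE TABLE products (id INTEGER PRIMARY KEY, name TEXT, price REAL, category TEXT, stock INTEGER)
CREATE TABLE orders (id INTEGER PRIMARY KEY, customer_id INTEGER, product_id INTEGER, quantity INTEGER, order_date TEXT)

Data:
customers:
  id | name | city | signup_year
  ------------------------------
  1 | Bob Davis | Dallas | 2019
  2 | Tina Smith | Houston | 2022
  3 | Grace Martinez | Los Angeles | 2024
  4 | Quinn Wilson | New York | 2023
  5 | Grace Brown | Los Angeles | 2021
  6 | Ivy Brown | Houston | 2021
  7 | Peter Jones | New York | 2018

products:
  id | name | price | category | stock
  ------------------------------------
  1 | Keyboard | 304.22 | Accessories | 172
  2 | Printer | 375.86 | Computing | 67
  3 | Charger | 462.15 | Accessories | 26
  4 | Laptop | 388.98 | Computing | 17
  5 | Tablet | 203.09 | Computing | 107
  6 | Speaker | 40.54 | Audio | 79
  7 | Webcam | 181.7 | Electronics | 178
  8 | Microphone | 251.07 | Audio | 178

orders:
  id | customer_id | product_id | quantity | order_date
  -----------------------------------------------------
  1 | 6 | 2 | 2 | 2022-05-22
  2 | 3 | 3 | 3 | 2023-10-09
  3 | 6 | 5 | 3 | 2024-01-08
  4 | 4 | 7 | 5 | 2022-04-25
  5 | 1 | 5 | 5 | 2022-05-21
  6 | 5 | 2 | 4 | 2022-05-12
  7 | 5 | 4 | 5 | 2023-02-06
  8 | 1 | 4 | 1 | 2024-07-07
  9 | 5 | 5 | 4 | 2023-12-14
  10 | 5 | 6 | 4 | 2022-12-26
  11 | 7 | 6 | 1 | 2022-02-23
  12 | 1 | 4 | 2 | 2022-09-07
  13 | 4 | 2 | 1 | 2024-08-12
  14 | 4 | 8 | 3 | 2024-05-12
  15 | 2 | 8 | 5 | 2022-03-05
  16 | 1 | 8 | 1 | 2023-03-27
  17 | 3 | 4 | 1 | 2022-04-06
SELECT name, stock FROM products ORDER BY stock DESC LIMIT 5

Execution result:
name | stock
Webcam | 178
Microphone | 178
Keyboard | 172
Tablet | 107
Speaker | 79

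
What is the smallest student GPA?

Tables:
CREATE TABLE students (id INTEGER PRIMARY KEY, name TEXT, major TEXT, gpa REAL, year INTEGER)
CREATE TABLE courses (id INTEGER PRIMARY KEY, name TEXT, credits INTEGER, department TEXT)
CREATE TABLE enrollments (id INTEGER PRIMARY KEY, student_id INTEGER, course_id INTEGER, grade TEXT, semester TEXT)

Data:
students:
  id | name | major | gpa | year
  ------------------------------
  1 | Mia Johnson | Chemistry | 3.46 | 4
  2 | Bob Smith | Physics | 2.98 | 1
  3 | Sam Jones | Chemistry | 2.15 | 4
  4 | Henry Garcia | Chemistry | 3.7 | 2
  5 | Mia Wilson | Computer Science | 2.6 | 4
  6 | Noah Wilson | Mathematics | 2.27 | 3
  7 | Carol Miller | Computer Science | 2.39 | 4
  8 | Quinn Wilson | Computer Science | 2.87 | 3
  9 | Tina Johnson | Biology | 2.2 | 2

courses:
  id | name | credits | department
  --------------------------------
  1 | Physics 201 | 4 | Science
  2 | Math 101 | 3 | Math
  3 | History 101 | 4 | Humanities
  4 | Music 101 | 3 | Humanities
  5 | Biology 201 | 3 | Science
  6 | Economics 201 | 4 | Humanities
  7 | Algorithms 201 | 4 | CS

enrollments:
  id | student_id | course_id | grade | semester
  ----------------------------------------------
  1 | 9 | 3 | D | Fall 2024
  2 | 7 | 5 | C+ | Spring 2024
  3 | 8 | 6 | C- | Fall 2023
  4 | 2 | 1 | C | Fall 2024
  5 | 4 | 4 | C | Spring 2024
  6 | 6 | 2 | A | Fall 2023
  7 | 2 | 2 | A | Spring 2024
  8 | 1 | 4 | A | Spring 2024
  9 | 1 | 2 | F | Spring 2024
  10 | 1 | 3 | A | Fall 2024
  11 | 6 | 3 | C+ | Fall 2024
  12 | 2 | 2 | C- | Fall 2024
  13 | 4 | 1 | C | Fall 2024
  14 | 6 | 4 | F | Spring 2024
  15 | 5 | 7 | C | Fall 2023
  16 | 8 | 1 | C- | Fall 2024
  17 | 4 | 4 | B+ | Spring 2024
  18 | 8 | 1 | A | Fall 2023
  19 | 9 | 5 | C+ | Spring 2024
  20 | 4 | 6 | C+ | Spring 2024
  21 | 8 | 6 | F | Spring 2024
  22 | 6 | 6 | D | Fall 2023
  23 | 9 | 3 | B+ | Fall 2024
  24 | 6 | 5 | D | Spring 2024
SELECT MIN(gpa) FROM students

Execution result:
2.15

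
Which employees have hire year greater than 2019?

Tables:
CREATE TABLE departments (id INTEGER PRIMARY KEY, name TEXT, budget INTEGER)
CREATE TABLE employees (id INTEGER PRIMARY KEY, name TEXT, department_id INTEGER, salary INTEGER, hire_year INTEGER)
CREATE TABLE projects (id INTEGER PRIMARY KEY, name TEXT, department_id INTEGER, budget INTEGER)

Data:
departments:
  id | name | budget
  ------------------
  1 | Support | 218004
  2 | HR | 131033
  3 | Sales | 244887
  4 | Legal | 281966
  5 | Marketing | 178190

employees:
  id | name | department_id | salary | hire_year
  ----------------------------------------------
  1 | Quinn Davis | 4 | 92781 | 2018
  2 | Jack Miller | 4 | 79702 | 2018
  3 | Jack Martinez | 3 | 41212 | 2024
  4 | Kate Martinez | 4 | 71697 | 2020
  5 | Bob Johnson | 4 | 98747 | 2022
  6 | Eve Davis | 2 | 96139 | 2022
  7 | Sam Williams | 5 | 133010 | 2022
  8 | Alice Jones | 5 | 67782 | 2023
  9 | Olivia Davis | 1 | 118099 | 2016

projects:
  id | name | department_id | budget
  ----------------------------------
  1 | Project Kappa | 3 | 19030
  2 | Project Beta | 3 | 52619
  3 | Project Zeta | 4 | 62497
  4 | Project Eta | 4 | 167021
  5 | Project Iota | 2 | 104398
SELECT name, hire_year FROM employees WHERE hire_year > 2019

Execution result:
name | hire_year
Jack Martinez | 2024
Kate Martinez | 2020
Bob Johnson | 2022
Eve Davis | 2022
Sam Williams | 2022
Alice Jones | 2023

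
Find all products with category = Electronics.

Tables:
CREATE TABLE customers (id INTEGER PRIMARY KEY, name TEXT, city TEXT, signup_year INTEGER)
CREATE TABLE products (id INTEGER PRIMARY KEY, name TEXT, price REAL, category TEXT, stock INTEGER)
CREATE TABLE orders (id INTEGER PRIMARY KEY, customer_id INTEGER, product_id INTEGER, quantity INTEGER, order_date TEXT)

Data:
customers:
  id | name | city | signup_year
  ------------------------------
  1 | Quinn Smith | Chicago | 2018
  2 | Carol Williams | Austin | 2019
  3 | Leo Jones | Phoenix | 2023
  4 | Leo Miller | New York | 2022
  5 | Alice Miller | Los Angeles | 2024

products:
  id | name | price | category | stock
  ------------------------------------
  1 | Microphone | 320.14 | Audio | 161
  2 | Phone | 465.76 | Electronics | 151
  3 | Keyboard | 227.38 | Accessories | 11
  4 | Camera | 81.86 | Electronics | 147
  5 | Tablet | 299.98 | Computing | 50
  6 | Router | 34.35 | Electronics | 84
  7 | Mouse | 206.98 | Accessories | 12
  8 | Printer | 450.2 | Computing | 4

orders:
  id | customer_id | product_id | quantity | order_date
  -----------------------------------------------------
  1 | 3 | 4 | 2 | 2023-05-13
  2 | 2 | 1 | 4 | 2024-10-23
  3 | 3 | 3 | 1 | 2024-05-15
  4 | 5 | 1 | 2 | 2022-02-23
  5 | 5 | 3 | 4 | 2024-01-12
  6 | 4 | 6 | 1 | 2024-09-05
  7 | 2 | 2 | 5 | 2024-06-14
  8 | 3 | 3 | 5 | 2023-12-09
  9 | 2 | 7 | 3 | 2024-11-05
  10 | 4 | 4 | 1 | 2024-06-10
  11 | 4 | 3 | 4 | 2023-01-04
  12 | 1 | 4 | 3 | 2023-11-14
SELECT name, category FROM products WHERE category = 'Electronics'

Execution result:
name | category
Phone | Electronics
Camera | Electronics
Router | Electronics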